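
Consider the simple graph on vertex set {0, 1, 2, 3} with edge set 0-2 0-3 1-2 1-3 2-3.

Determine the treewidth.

2

A width-2 tree decomposition is:
Bags: B1 = {0, 2, 3}  B2 = {1, 2, 3}
Tree: B1–B2
Every bag has size at most 3, so the width is 3 − 1 = 2 and tw(G) ≤ 2. Conversely, {0, 2, 3} is a clique of size 3, and the vertices of any clique must share a bag in every tree decomposition; so some bag has ≥ 3 vertices and tw(G) ≥ 2. Therefore the treewidth is 2.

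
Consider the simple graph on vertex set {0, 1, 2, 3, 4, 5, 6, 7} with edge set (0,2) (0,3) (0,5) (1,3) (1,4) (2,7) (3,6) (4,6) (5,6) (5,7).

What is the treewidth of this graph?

A width-2 tree decomposition is:
Bags: B1 = {2, 5, 7}  B2 = {0, 2, 5}  B3 = {0, 5, 6}  B4 = {0, 3, 6}  B5 = {3, 4, 6}  B6 = {1, 3, 4}
Tree: B1–B2, B2–B3, B3–B4, B4–B5, B5–B6
Every bag has size at most 3, so the width is 3 − 1 = 2 and tw(G) ≤ 2. For the lower bound, G contains the cycle 7–2–0–5–7, so G is not a forest; only forests have treewidth ≤ 1, hence tw(G) ≥ 2. Hence tw(G) = 2 exactly.

2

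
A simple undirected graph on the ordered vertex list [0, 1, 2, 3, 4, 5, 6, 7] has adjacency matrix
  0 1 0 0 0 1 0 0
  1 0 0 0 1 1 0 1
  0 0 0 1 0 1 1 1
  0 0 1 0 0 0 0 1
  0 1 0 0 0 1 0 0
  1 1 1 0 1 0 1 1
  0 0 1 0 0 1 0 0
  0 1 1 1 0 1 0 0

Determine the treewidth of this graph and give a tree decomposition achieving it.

Treewidth 2.
One optimal decomposition is:
Bags: B1 = {2, 5, 7}  B2 = {1, 5, 7}  B3 = {1, 4, 5}  B4 = {0, 1, 5}  B5 = {2, 3, 7}  B6 = {2, 5, 6}
Tree: B1–B2, B2–B3, B3–B4, B1–B5, B1–B6

Each bag holds 3 vertices, so the decomposition has width 2, which upper-bounds the treewidth. For the lower bound, the 3 vertices {2, 3, 7} are pairwise adjacent, and any tree decomposition puts a clique entirely inside one bag — forcing width ≥ 2. The upper and lower bounds meet at 2, so that is the treewidth.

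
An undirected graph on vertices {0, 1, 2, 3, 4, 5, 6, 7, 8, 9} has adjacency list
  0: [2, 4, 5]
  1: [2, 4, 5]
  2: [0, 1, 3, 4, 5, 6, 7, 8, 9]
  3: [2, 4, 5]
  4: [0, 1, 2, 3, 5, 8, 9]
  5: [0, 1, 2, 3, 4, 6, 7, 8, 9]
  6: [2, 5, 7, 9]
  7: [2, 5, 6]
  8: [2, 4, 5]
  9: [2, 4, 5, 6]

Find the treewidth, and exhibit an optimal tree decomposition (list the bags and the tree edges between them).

Every bag has size at most 4, so the width is 4 − 1 = 3 and tw(G) ≤ 3. On the other hand G contains the 4-clique {0, 2, 4, 5}. A clique must lie in a single bag of any decomposition, so no decomposition can have width below 3. Therefore the treewidth is 3.

Treewidth 3.
Bags: B1 = {2, 5, 6, 9}  B2 = {2, 4, 5, 9}  B3 = {0, 2, 4, 5}  B4 = {2, 3, 4, 5}  B5 = {2, 4, 5, 8}  B6 = {1, 2, 4, 5}  B7 = {2, 5, 6, 7}
Tree: B1–B2, B2–B3, B2–B4, B4–B5, B3–B6, B1–B7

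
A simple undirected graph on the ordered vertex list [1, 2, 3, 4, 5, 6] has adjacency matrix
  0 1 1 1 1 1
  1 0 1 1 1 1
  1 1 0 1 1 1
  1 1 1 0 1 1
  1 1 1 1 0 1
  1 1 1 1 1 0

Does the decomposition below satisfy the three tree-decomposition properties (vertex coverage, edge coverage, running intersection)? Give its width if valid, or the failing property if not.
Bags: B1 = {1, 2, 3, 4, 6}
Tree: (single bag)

A tree decomposition must satisfy three properties: every vertex lies in some bag; for every edge, both endpoints lie together in some bag; and for every vertex, the bags containing it form a connected subtree. Here vertex 5 appears in no bag, so the decomposition is invalid.

No — vertex 5 appears in no bag.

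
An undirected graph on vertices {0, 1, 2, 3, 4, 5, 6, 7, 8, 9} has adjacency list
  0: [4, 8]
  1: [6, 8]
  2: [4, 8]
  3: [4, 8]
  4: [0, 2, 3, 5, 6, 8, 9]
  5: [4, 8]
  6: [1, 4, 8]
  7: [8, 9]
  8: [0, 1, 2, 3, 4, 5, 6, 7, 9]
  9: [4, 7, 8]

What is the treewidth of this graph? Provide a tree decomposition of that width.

Treewidth 2.
One optimal decomposition is:
Bags: B1 = {4, 6, 8}  B2 = {4, 8, 9}  B3 = {2, 4, 8}  B4 = {1, 6, 8}  B5 = {3, 4, 8}  B6 = {0, 4, 8}  B7 = {7, 8, 9}  B8 = {4, 5, 8}
Tree: B1–B2, B1–B3, B1–B4, B2–B5, B1–B6, B2–B7, B1–B8

Each bag holds 3 vertices, so the decomposition has width 2, which upper-bounds the treewidth. For the lower bound, the 3 vertices {1, 6, 8} are pairwise adjacent, and any tree decomposition puts a clique entirely inside one bag — forcing width ≥ 2. Combining the bounds, tw(G) = 2.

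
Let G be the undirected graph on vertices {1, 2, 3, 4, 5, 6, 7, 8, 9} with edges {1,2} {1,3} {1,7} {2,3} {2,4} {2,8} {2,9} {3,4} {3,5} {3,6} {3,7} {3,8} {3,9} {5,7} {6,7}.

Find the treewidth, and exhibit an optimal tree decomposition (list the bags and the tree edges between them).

Treewidth 2.
Bags: B1 = {3, 6, 7}  B2 = {1, 3, 7}  B3 = {1, 2, 3}  B4 = {3, 5, 7}  B5 = {2, 3, 4}  B6 = {2, 3, 8}  B7 = {2, 3, 9}
Tree: B1–B2, B2–B3, B2–B4, B3–B5, B3–B6, B3–B7

Each bag holds 3 vertices, so the decomposition has width 2, which upper-bounds the treewidth. For the lower bound, the 3 vertices {2, 3, 8} are pairwise adjacent, and any tree decomposition puts a clique entirely inside one bag — forcing width ≥ 2. Therefore the treewidth is 2.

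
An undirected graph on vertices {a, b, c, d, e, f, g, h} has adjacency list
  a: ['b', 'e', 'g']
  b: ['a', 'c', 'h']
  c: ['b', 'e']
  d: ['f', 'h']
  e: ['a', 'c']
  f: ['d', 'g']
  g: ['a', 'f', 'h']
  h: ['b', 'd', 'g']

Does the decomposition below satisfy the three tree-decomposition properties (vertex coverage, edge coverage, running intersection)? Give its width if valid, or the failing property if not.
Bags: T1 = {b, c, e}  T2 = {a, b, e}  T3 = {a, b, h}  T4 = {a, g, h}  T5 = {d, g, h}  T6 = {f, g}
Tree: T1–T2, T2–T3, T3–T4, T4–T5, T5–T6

No — edge (d,f) lies in no bag.

A tree decomposition must satisfy three properties: every vertex lies in some bag; for every edge, both endpoints lie together in some bag; and for every vertex, the bags containing it form a connected subtree. Here edge (d,f) lies in no bag, so the decomposition is invalid.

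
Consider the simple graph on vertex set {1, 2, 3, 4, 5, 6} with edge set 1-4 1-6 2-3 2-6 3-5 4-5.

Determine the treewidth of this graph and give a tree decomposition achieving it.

Each bag holds 3 vertices, so the decomposition has width 2, which upper-bounds the treewidth. Since 2–6–1–4–5–3–2 is a cycle in G, G is not acyclic. Forests are exactly the graphs of treewidth ≤ 1, so tw(G) ≥ 2. Therefore the treewidth is 2.

Treewidth 2.
One optimal decomposition is:
Bags: B1 = {1, 2, 6}  B2 = {1, 2, 4}  B3 = {2, 4, 5}  B4 = {2, 3, 5}
Tree: B1–B2, B2–B3, B3–B4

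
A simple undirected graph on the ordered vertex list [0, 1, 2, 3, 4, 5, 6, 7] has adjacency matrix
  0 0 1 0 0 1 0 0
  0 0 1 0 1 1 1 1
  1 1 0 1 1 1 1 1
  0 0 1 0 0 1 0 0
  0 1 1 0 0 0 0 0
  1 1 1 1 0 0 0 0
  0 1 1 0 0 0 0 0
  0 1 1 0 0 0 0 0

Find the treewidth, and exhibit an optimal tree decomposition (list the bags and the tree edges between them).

Every bag has size at most 3, so the width is 3 − 1 = 2 and tw(G) ≤ 2. For the lower bound, the 3 vertices {0, 2, 5} are pairwise adjacent, and any tree decomposition puts a clique entirely inside one bag — forcing width ≥ 2. Hence tw(G) = 2 exactly.

Treewidth 2.
One such decomposition:
Bags: B1 = {0, 2, 5}  B2 = {1, 2, 5}  B3 = {1, 2, 4}  B4 = {1, 2, 6}  B5 = {1, 2, 7}  B6 = {2, 3, 5}
Tree: B1–B2, B2–B3, B2–B4, B3–B5, B1–B6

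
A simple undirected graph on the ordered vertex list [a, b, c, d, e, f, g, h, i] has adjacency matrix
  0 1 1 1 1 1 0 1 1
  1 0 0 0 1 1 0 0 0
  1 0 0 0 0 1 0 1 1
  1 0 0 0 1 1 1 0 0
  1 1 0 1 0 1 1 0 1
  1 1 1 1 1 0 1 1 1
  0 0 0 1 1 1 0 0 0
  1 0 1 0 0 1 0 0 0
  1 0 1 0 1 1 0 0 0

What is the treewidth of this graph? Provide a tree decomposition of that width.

Treewidth 3.
Bags: B1 = {a, e, f, i}  B2 = {a, c, f, i}  B3 = {a, c, f, h}  B4 = {a, d, e, f}  B5 = {a, b, e, f}  B6 = {d, e, f, g}
Tree: B1–B2, B2–B3, B1–B4, B1–B5, B4–B6

Each bag holds 4 vertices, so the decomposition has width 3, which upper-bounds the treewidth. For the lower bound, the 4 vertices {d, e, f, g} are pairwise adjacent, and any tree decomposition puts a clique entirely inside one bag — forcing width ≥ 3. Hence tw(G) = 3 exactly.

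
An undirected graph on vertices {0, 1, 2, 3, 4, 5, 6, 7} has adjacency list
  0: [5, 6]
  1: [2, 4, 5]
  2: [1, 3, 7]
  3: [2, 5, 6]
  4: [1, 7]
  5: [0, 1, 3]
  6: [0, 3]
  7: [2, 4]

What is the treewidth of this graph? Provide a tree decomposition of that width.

The largest bag has 3 vertices, giving width 2; this decomposition certifies tw(G) ≤ 2. The edges 6–0–5–3–6 form a cycle, so G is not a tree and its treewidth is at least 2. Therefore the treewidth is 2.

Treewidth 2.
One such decomposition:
Bags: B1 = {0, 3, 6}  B2 = {0, 3, 5}  B3 = {2, 3, 5}  B4 = {1, 2, 5}  B5 = {1, 2, 7}  B6 = {1, 4, 7}
Tree: B1–B2, B2–B3, B3–B4, B4–B5, B5–B6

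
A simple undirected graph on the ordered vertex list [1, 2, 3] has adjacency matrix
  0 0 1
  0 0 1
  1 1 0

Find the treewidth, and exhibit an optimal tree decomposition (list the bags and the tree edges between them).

The largest bag has 2 vertices, giving width 1; this decomposition certifies tw(G) ≤ 1. Since G has at least one edge (e.g. 3–1), it is not an edgeless graph, so tw(G) ≥ 1. The upper and lower bounds meet at 1, so that is the treewidth.

Treewidth 1.
One optimal decomposition is:
Bags: B1 = {1, 3}  B2 = {2, 3}
Tree: B1–B2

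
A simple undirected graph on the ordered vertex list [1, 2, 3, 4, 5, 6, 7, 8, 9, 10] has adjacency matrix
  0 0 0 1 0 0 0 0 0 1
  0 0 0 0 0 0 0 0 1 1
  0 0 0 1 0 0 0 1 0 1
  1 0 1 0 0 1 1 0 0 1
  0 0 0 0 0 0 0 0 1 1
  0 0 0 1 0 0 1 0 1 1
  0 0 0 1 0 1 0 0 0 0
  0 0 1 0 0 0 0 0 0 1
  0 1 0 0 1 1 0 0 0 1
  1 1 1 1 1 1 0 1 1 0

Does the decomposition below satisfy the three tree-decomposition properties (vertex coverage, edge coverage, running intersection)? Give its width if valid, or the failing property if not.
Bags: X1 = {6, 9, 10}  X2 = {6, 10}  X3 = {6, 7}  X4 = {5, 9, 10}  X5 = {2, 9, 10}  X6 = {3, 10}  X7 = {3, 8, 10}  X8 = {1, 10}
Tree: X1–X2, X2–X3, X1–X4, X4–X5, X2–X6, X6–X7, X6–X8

A tree decomposition must satisfy three properties: every vertex lies in some bag; for every edge, both endpoints lie together in some bag; and for every vertex, the bags containing it form a connected subtree. Here vertex 4 appears in no bag, so the decomposition is invalid.

No — vertex 4 appears in no bag.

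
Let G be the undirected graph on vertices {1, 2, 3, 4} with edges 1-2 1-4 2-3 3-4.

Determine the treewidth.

A width-2 tree decomposition is:
Bags: B1 = {2, 3, 4}  B2 = {1, 2, 4}
Tree: B1–B2
The largest bag has 3 vertices, giving width 2; this decomposition certifies tw(G) ≤ 2. Since 4–3–2–1–4 is a cycle in G, G is not acyclic. Forests are exactly the graphs of treewidth ≤ 1, so tw(G) ≥ 2. Hence tw(G) = 2 exactly.

2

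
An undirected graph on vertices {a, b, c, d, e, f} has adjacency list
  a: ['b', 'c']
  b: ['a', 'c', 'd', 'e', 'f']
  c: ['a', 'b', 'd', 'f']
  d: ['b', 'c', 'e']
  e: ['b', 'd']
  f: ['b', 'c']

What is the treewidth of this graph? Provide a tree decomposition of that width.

The largest bag has 3 vertices, giving width 2; this decomposition certifies tw(G) ≤ 2. For the lower bound, the 3 vertices {b, d, e} are pairwise adjacent, and any tree decomposition puts a clique entirely inside one bag — forcing width ≥ 2. Therefore the treewidth is 2.

Treewidth 2.
One optimal decomposition is:
Bags: B1 = {b, c, d}  B2 = {b, d, e}  B3 = {b, c, f}  B4 = {a, b, c}
Tree: B1–B2, B1–B3, B1–B4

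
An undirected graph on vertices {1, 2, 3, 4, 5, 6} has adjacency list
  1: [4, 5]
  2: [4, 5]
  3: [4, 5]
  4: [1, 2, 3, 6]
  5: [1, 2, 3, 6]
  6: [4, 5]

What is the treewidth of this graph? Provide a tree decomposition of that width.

Every bag has size at most 3, so the width is 3 − 1 = 2 and tw(G) ≤ 2. The edges 4–6–5–2–4 form a cycle, so G is not a tree and its treewidth is at least 2. Hence tw(G) = 2 exactly.

Treewidth 2.
One such decomposition:
Bags: B1 = {4, 5, 6}  B2 = {2, 4, 5}  B3 = {3, 4, 5}  B4 = {1, 4, 5}
Tree: B1–B2, B2–B3, B3–B4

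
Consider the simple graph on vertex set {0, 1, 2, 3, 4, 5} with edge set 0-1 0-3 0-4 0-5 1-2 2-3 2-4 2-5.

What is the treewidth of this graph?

A width-2 tree decomposition is:
Bags: B1 = {0, 2, 3}  B2 = {0, 2, 4}  B3 = {0, 1, 2}  B4 = {0, 2, 5}
Tree: B1–B2, B2–B3, B3–B4
The largest bag has 3 vertices, giving width 2; this decomposition certifies tw(G) ≤ 2. Since 0–3–2–4–0 is a cycle in G, G is not acyclic. Forests are exactly the graphs of treewidth ≤ 1, so tw(G) ≥ 2. Combining the bounds, tw(G) = 2.

2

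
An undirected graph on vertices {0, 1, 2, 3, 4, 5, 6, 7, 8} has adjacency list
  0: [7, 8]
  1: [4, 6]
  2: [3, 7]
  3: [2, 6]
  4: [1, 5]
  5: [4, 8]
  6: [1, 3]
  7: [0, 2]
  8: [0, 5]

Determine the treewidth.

2

A width-2 tree decomposition is:
Bags: B1 = {2, 3, 6}  B2 = {1, 2, 6}  B3 = {1, 2, 4}  B4 = {2, 4, 5}  B5 = {2, 5, 8}  B6 = {0, 2, 8}  B7 = {0, 2, 7}
Tree: B1–B2, B2–B3, B3–B4, B4–B5, B5–B6, B6–B7
The largest bag has 3 vertices, giving width 2; this decomposition certifies tw(G) ≤ 2. The edges 2–3–6–1–4–5–8–0–7–2 form a cycle, so G is not a tree and its treewidth is at least 2. Hence tw(G) = 2 exactly.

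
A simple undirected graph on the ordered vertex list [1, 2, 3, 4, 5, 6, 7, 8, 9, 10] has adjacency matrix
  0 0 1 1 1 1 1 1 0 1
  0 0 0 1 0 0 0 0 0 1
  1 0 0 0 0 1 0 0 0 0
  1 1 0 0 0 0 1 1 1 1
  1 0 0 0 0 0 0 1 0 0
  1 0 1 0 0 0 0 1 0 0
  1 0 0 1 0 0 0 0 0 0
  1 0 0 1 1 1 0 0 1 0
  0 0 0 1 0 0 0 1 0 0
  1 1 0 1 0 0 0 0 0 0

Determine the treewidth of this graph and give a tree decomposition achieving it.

Treewidth 2.
One optimal decomposition is:
Bags: B1 = {1, 4, 10}  B2 = {1, 4, 8}  B3 = {2, 4, 10}  B4 = {1, 5, 8}  B5 = {1, 4, 7}  B6 = {4, 8, 9}  B7 = {1, 6, 8}  B8 = {1, 3, 6}
Tree: B1–B2, B1–B3, B2–B4, B1–B5, B2–B6, B4–B7, B7–B8

Each bag holds 3 vertices, so the decomposition has width 2, which upper-bounds the treewidth. For the lower bound, the 3 vertices {1, 3, 6} are pairwise adjacent, and any tree decomposition puts a clique entirely inside one bag — forcing width ≥ 2. Combining the bounds, tw(G) = 2.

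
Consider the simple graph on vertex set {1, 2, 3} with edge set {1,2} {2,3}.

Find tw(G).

1

A width-1 tree decomposition is:
Bags: B1 = {1, 2}  B2 = {2, 3}
Tree: B1–B2
Each bag holds 2 vertices, so the decomposition has width 1, which upper-bounds the treewidth. Any graph with an edge has treewidth ≥ 1, and G has the edge 2–1. The upper and lower bounds meet at 1, so that is the treewidth.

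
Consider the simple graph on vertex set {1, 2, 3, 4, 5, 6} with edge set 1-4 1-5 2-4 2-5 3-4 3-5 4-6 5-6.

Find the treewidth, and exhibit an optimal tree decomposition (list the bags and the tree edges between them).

Treewidth 2.
Bags: B1 = {1, 4, 5}  B2 = {3, 4, 5}  B3 = {2, 4, 5}  B4 = {4, 5, 6}
Tree: B1–B2, B2–B3, B3–B4

The largest bag has 3 vertices, giving width 2; this decomposition certifies tw(G) ≤ 2. The edges 1–5–3–4–1 form a cycle, so G is not a tree and its treewidth is at least 2. Hence tw(G) = 2 exactly.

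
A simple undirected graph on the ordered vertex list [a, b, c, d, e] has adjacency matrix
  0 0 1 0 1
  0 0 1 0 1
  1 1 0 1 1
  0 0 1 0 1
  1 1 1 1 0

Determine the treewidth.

A width-2 tree decomposition is:
Bags: B1 = {b, c, e}  B2 = {a, c, e}  B3 = {c, d, e}
Tree: B1–B2, B2–B3
The largest bag has 3 vertices, giving width 2; this decomposition certifies tw(G) ≤ 2. Conversely, {c, d, e} is a clique of size 3, and the vertices of any clique must share a bag in every tree decomposition; so some bag has ≥ 3 vertices and tw(G) ≥ 2. Hence tw(G) = 2 exactly.

2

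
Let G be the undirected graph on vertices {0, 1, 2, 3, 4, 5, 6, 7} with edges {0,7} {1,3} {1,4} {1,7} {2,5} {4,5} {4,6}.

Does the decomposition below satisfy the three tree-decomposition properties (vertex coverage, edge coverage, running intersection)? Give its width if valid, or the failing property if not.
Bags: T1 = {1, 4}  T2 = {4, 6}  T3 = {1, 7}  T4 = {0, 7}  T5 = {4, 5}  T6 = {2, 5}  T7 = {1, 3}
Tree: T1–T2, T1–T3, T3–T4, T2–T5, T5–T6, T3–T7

Yes; width 1.

Every vertex of G appears in some bag (union = {0, 1, 2, 3, 4, 5, 6, 7}); every edge is covered by a bag; and for each vertex v the set of bags containing v is connected in the bag tree. The decomposition is therefore valid. The largest bag has 2 vertices, so the width is 1.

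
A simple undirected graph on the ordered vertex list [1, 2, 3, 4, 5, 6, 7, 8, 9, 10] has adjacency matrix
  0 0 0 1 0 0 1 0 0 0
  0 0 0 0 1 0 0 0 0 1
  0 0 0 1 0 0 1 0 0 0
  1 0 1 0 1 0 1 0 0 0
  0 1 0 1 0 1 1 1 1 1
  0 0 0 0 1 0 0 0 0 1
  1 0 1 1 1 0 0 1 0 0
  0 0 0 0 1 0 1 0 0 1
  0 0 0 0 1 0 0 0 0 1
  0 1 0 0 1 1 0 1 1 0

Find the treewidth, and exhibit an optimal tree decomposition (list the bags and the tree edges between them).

Treewidth 2.
One optimal decomposition is:
Bags: B1 = {4, 5, 7}  B2 = {5, 7, 8}  B3 = {5, 8, 10}  B4 = {5, 6, 10}  B5 = {5, 9, 10}  B6 = {3, 4, 7}  B7 = {1, 4, 7}  B8 = {2, 5, 10}
Tree: B1–B2, B2–B3, B3–B4, B3–B5, B1–B6, B1–B7, B4–B8

The largest bag has 3 vertices, giving width 2; this decomposition certifies tw(G) ≤ 2. Conversely, {1, 4, 7} is a clique of size 3, and the vertices of any clique must share a bag in every tree decomposition; so some bag has ≥ 3 vertices and tw(G) ≥ 2. The upper and lower bounds meet at 2, so that is the treewidth.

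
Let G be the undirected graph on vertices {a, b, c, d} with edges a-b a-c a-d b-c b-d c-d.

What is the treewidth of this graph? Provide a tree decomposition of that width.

Treewidth 3.
One such decomposition:
Bags: B1 = {a, b, c, d}
Tree: (single bag)

With just one bag of size 4, the width is 4 − 1 = 3, so tw(G) ≤ 3. Conversely, {a, b, c, d} is a clique of size 4, and the vertices of any clique must share a bag in every tree decomposition; so some bag has ≥ 4 vertices and tw(G) ≥ 3. Combining the bounds, tw(G) = 3.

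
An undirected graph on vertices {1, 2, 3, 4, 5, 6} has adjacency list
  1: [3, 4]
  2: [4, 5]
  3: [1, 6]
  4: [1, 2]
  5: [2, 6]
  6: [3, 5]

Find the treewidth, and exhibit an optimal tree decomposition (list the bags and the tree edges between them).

Treewidth 2.
Bags: B1 = {1, 3, 6}  B2 = {1, 5, 6}  B3 = {1, 2, 5}  B4 = {1, 2, 4}
Tree: B1–B2, B2–B3, B3–B4

Each bag holds 3 vertices, so the decomposition has width 2, which upper-bounds the treewidth. For the lower bound, G contains the cycle 1–3–6–5–2–4–1, so G is not a forest; only forests have treewidth ≤ 1, hence tw(G) ≥ 2. Combining the bounds, tw(G) = 2.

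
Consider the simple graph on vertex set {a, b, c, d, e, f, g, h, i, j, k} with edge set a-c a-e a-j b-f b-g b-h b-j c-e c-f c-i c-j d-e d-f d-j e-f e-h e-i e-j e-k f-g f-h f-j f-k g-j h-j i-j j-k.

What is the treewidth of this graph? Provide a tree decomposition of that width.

Treewidth 3.
Bags: B1 = {e, f, h, j}  B2 = {b, f, h, j}  B3 = {b, f, g, j}  B4 = {c, e, f, j}  B5 = {c, e, i, j}  B6 = {a, c, e, j}  B7 = {d, e, f, j}  B8 = {e, f, j, k}
Tree: B1–B2, B2–B3, B1–B4, B4–B5, B5–B6, B1–B7, B4–B8

Every bag has size at most 4, so the width is 4 − 1 = 3 and tw(G) ≤ 3. Conversely, {a, c, e, j} is a clique of size 4, and the vertices of any clique must share a bag in every tree decomposition; so some bag has ≥ 4 vertices and tw(G) ≥ 3. The upper and lower bounds meet at 3, so that is the treewidth.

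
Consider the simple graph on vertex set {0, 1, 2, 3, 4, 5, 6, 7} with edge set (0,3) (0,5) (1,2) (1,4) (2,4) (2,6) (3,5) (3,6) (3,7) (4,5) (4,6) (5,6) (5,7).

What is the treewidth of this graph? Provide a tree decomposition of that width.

Every bag has size at most 3, so the width is 3 − 1 = 2 and tw(G) ≤ 2. On the other hand G contains the 3-clique {1, 2, 4}. A clique must lie in a single bag of any decomposition, so no decomposition can have width below 2. Therefore the treewidth is 2.

Treewidth 2.
One optimal decomposition is:
Bags: B1 = {4, 5, 6}  B2 = {3, 5, 6}  B3 = {3, 5, 7}  B4 = {2, 4, 6}  B5 = {0, 3, 5}  B6 = {1, 2, 4}
Tree: B1–B2, B2–B3, B1–B4, B2–B5, B4–B6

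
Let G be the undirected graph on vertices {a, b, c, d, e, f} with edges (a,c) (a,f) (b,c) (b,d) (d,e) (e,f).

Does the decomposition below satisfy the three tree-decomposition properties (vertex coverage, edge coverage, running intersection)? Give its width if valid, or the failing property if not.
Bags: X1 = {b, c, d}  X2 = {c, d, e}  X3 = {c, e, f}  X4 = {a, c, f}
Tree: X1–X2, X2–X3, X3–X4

Vertex coverage: the bags together contain {a, b, c, d, e, f}, the full vertex set. Edge coverage: each edge of G has both endpoints in at least one bag. Running intersection: for every vertex, the bags containing it form a connected subtree. All three properties hold, so this is a valid tree decomposition of width max|bag| − 1 = 2, and hence tw(G) ≤ 2.

Yes; width 2.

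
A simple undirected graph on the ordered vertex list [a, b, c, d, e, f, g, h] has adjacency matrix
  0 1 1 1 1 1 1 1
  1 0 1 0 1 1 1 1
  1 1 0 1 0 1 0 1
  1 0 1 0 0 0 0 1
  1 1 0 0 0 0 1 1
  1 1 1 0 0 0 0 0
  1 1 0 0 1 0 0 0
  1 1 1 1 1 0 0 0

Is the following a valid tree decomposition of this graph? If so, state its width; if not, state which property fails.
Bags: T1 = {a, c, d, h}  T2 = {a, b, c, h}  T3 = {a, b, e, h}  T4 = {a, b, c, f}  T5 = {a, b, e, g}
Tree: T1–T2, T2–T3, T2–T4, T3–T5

Checking the three conditions: (i) the bags cover all of {a, b, c, d, e, f, g, h}; (ii) for each edge, some bag contains both endpoints; (iii) the bags containing any fixed vertex form a subtree. All hold, so the decomposition is valid with width 4 − 1 = 3.

Yes; width 3.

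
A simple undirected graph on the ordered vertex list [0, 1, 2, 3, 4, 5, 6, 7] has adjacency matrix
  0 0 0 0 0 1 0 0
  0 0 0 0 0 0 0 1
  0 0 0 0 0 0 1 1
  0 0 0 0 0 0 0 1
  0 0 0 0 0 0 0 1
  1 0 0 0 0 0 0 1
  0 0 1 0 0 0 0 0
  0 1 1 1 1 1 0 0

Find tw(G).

A width-1 tree decomposition is:
Bags: B1 = {2, 7}  B2 = {5, 7}  B3 = {2, 6}  B4 = {4, 7}  B5 = {3, 7}  B6 = {0, 5}  B7 = {1, 7}
Tree: B1–B2, B1–B3, B2–B4, B1–B5, B2–B6, B1–B7
Each bag holds 2 vertices, so the decomposition has width 1, which upper-bounds the treewidth. Since G has at least one edge (e.g. 7–2), it is not an edgeless graph, so tw(G) ≥ 1. Hence tw(G) = 1 exactly.

1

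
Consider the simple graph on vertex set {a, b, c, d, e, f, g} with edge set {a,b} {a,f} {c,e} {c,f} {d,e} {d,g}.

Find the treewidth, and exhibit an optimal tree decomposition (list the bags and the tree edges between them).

Treewidth 1.
One optimal decomposition is:
Bags: B1 = {a, b}  B2 = {a, f}  B3 = {c, f}  B4 = {c, e}  B5 = {d, e}  B6 = {d, g}
Tree: B1–B2, B2–B3, B3–B4, B4–B5, B5–B6

The largest bag has 2 vertices, giving width 1; this decomposition certifies tw(G) ≤ 1. G has an edge, so its treewidth is at least 1. Therefore the treewidth is 1.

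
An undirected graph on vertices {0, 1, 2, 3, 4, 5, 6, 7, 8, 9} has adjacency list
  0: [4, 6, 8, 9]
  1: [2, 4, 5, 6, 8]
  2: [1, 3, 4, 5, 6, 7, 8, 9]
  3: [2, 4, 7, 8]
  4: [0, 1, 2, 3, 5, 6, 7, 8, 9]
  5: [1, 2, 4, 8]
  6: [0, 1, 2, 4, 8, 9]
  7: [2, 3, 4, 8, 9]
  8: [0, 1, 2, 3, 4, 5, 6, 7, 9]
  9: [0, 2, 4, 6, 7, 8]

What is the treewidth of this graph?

A width-4 tree decomposition is:
Bags: B1 = {2, 3, 4, 7, 8}  B2 = {2, 4, 7, 8, 9}  B3 = {2, 4, 6, 8, 9}  B4 = {0, 4, 6, 8, 9}  B5 = {1, 2, 4, 6, 8}  B6 = {1, 2, 4, 5, 8}
Tree: B1–B2, B2–B3, B3–B4, B3–B5, B5–B6
Each bag holds 5 vertices, so the decomposition has width 4, which upper-bounds the treewidth. For the lower bound, the 5 vertices {0, 4, 6, 8, 9} are pairwise adjacent, and any tree decomposition puts a clique entirely inside one bag — forcing width ≥ 4. Combining the bounds, tw(G) = 4.

4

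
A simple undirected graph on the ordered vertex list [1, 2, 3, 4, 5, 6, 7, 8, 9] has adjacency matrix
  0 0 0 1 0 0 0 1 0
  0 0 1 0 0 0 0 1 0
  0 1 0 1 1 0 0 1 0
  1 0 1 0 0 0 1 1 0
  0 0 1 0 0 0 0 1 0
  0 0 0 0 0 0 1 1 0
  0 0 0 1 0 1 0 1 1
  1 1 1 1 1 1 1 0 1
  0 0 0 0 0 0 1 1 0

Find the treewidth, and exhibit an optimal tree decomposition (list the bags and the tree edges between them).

Treewidth 2.
One optimal decomposition is:
Bags: B1 = {3, 4, 8}  B2 = {4, 7, 8}  B3 = {1, 4, 8}  B4 = {3, 5, 8}  B5 = {2, 3, 8}  B6 = {7, 8, 9}  B7 = {6, 7, 8}
Tree: B1–B2, B2–B3, B1–B4, B1–B5, B2–B6, B6–B7

Each bag holds 3 vertices, so the decomposition has width 2, which upper-bounds the treewidth. For the lower bound, the 3 vertices {1, 4, 8} are pairwise adjacent, and any tree decomposition puts a clique entirely inside one bag — forcing width ≥ 2. Therefore the treewidth is 2.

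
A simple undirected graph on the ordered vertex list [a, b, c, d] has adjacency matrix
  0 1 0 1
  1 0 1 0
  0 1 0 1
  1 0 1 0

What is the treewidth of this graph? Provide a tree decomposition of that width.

Treewidth 2.
One optimal decomposition is:
Bags: B1 = {a, b, c}  B2 = {a, c, d}
Tree: B1–B2

The largest bag has 3 vertices, giving width 2; this decomposition certifies tw(G) ≤ 2. Since c–b–a–d–c is a cycle in G, G is not acyclic. Forests are exactly the graphs of treewidth ≤ 1, so tw(G) ≥ 2. The upper and lower bounds meet at 2, so that is the treewidth.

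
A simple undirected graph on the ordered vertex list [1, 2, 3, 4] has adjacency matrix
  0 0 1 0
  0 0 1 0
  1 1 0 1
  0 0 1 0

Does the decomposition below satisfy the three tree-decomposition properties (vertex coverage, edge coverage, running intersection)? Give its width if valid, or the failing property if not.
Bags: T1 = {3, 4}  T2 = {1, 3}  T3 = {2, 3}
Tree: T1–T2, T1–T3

Yes; width 1.

Every vertex of G appears in some bag (union = {1, 2, 3, 4}); every edge is covered by a bag; and for each vertex v the set of bags containing v is connected in the bag tree. The decomposition is therefore valid. The largest bag has 2 vertices, so the width is 1.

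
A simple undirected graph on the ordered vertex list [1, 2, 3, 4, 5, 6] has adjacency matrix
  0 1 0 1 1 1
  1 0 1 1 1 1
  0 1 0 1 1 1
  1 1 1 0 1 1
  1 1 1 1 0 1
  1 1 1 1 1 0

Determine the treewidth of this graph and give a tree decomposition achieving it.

Treewidth 4.
One optimal decomposition is:
Bags: B1 = {2, 3, 4, 5, 6}  B2 = {1, 2, 4, 5, 6}
Tree: B1–B2

The largest bag has 5 vertices, giving width 4; this decomposition certifies tw(G) ≤ 4. For the lower bound, the 5 vertices {1, 2, 4, 5, 6} are pairwise adjacent, and any tree decomposition puts a clique entirely inside one bag — forcing width ≥ 4. The upper and lower bounds meet at 4, so that is the treewidth.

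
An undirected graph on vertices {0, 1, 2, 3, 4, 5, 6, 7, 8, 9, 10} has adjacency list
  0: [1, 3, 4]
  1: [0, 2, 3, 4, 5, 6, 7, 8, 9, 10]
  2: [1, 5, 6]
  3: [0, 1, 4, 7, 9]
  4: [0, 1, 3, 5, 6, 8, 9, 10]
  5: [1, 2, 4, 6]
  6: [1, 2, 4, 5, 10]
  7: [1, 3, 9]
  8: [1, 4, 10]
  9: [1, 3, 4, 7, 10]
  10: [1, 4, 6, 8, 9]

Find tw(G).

3

A width-3 tree decomposition is:
Bags: B1 = {1, 4, 6, 10}  B2 = {1, 4, 9, 10}  B3 = {1, 4, 8, 10}  B4 = {1, 3, 4, 9}  B5 = {1, 4, 5, 6}  B6 = {0, 1, 3, 4}  B7 = {1, 2, 5, 6}  B8 = {1, 3, 7, 9}
Tree: B1–B2, B1–B3, B2–B4, B1–B5, B4–B6, B5–B7, B4–B8
Each bag holds 4 vertices, so the decomposition has width 3, which upper-bounds the treewidth. On the other hand G contains the 4-clique {1, 2, 5, 6}. A clique must lie in a single bag of any decomposition, so no decomposition can have width below 3. Therefore the treewidth is 3.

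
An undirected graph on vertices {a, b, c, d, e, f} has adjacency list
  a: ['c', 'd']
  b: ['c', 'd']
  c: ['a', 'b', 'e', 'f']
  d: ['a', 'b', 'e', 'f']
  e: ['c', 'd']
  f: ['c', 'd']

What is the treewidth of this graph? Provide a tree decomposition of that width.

The largest bag has 3 vertices, giving width 2; this decomposition certifies tw(G) ≤ 2. For the lower bound, G contains the cycle b–d–f–c–b, so G is not a forest; only forests have treewidth ≤ 1, hence tw(G) ≥ 2. Combining the bounds, tw(G) = 2.

Treewidth 2.
Bags: B1 = {b, c, d}  B2 = {c, d, f}  B3 = {c, d, e}  B4 = {a, c, d}
Tree: B1–B2, B2–B3, B3–B4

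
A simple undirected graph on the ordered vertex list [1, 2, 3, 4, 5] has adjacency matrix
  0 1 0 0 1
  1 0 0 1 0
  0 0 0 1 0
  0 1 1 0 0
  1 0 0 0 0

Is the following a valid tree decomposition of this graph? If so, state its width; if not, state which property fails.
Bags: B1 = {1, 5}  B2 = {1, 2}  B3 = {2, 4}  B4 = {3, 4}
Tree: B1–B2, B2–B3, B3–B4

Every vertex of G appears in some bag (union = {1, 2, 3, 4, 5}); every edge is covered by a bag; and for each vertex v the set of bags containing v is connected in the bag tree. The decomposition is therefore valid. The largest bag has 2 vertices, so the width is 1.

Yes; width 1.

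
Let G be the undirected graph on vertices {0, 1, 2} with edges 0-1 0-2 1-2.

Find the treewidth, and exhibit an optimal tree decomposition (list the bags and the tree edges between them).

Treewidth 2.
Bags: B1 = {0, 1, 2}
Tree: (single bag)

With just one bag of size 3, the width is 3 − 1 = 2, so tw(G) ≤ 2. Conversely, {0, 1, 2} is a clique of size 3, and the vertices of any clique must share a bag in every tree decomposition; so some bag has ≥ 3 vertices and tw(G) ≥ 2. Therefore the treewidth is 2.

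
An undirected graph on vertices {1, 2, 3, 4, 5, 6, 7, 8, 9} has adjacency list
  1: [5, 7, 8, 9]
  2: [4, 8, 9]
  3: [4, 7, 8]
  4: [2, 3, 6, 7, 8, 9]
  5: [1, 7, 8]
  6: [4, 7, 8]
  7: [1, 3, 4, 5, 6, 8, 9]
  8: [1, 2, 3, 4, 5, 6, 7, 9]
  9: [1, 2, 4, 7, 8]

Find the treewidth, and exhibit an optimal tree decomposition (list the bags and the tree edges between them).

Each bag holds 4 vertices, so the decomposition has width 3, which upper-bounds the treewidth. For the lower bound, the 4 vertices {2, 4, 8, 9} are pairwise adjacent, and any tree decomposition puts a clique entirely inside one bag — forcing width ≥ 3. Hence tw(G) = 3 exactly.

Treewidth 3.
One optimal decomposition is:
Bags: B1 = {4, 7, 8, 9}  B2 = {1, 7, 8, 9}  B3 = {4, 6, 7, 8}  B4 = {2, 4, 8, 9}  B5 = {3, 4, 7, 8}  B6 = {1, 5, 7, 8}
Tree: B1–B2, B1–B3, B1–B4, B3–B5, B2–B6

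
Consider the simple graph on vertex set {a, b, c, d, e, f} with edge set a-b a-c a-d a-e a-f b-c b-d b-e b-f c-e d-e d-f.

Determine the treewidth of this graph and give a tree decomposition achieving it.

Treewidth 3.
One such decomposition:
Bags: B1 = {a, b, d, e}  B2 = {a, b, c, e}  B3 = {a, b, d, f}
Tree: B1–B2, B1–B3

The largest bag has 4 vertices, giving width 3; this decomposition certifies tw(G) ≤ 3. Conversely, {a, b, d, e} is a clique of size 4, and the vertices of any clique must share a bag in every tree decomposition; so some bag has ≥ 4 vertices and tw(G) ≥ 3. The upper and lower bounds meet at 3, so that is the treewidth.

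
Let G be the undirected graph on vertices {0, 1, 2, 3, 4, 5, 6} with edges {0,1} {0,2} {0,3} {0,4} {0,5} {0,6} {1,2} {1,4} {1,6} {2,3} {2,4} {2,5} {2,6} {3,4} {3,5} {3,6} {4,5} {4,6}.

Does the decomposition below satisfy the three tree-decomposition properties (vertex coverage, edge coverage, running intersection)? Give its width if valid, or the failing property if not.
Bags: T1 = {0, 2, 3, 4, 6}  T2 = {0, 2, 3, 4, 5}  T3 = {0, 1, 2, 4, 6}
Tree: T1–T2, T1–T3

Vertex coverage: the bags together contain {0, 1, 2, 3, 4, 5, 6}, the full vertex set. Edge coverage: each edge of G has both endpoints in at least one bag. Running intersection: for every vertex, the bags containing it form a connected subtree. All three properties hold, so this is a valid tree decomposition of width max|bag| − 1 = 4, and hence tw(G) ≤ 4.

Yes; width 4.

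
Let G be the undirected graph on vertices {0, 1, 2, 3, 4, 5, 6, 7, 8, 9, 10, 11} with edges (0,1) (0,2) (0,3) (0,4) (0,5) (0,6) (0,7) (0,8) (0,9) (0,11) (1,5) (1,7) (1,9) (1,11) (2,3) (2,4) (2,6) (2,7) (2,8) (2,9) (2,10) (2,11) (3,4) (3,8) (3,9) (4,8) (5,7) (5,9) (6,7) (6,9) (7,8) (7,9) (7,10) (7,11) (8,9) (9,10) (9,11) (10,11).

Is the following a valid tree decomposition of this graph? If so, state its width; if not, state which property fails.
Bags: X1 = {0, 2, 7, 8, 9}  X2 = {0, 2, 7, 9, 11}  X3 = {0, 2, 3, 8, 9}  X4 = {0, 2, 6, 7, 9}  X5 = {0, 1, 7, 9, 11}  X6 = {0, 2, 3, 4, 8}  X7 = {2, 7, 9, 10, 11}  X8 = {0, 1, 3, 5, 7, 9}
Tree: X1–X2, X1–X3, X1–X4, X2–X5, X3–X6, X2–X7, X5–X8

No — bags containing vertex 3 are not connected in the tree.

A tree decomposition must satisfy three properties: every vertex lies in some bag; for every edge, both endpoints lie together in some bag; and for every vertex, the bags containing it form a connected subtree. Here bags containing vertex 3 are not connected in the tree, so the decomposition is invalid.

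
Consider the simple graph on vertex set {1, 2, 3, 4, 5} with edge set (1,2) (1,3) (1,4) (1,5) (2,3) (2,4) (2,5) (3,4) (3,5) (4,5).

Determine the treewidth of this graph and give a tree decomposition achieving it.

Treewidth 4.
Bags: B1 = {1, 2, 3, 4, 5}
Tree: (single bag)

A single bag containing all 5 vertices is trivially a valid decomposition of width 4. Conversely, {1, 2, 3, 4, 5} is a clique of size 5, and the vertices of any clique must share a bag in every tree decomposition; so some bag has ≥ 5 vertices and tw(G) ≥ 4. Therefore the treewidth is 4.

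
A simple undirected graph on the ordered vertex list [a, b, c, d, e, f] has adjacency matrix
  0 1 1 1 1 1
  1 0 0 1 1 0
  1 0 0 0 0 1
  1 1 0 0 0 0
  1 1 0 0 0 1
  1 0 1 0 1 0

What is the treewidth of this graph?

2

A width-2 tree decomposition is:
Bags: B1 = {a, e, f}  B2 = {a, c, f}  B3 = {a, b, e}  B4 = {a, b, d}
Tree: B1–B2, B1–B3, B3–B4
Each bag holds 3 vertices, so the decomposition has width 2, which upper-bounds the treewidth. On the other hand G contains the 3-clique {a, b, d}. A clique must lie in a single bag of any decomposition, so no decomposition can have width below 2. Combining the bounds, tw(G) = 2.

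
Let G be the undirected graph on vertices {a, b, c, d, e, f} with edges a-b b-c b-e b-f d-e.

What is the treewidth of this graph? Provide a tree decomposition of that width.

Treewidth 1.
One such decomposition:
Bags: B1 = {b, c}  B2 = {b, f}  B3 = {b, e}  B4 = {a, b}  B5 = {d, e}
Tree: B1–B2, B2–B3, B2–B4, B3–B5

The largest bag has 2 vertices, giving width 1; this decomposition certifies tw(G) ≤ 1. Since G has at least one edge (e.g. c–b), it is not an edgeless graph, so tw(G) ≥ 1. The upper and lower bounds meet at 1, so that is the treewidth.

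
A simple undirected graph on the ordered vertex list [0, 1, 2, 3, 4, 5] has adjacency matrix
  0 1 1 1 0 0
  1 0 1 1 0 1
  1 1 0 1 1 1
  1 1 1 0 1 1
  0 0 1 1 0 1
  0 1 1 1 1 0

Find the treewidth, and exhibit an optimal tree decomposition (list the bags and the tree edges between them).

Treewidth 3.
Bags: B1 = {1, 2, 3, 5}  B2 = {2, 3, 4, 5}  B3 = {0, 1, 2, 3}
Tree: B1–B2, B1–B3

The largest bag has 4 vertices, giving width 3; this decomposition certifies tw(G) ≤ 3. On the other hand G contains the 4-clique {0, 1, 2, 3}. A clique must lie in a single bag of any decomposition, so no decomposition can have width below 3. The upper and lower bounds meet at 3, so that is the treewidth.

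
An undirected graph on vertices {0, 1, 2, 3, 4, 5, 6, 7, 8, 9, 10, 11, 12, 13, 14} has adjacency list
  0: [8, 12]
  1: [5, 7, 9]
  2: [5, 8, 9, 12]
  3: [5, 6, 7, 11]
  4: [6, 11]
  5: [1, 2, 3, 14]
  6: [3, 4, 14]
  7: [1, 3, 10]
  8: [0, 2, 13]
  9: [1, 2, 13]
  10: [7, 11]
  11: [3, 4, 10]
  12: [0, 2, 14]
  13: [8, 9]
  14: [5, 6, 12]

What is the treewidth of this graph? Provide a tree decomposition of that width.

The largest bag has 4 vertices, giving width 3; this decomposition certifies tw(G) ≤ 3. For the lower bound: the 4 vertex sets {4,10,11}, {7}, {3}, {1,5,6,14} are disjoint, each induces a connected subgraph, and every pair is joined by at least one edge of G. Contracting each set to a single vertex therefore yields K_{4} as a minor, and since treewidth is minor-monotone, tw(G) ≥ tw(K_{4}) = 3. Combining the bounds, tw(G) = 3.

Treewidth 3.
Bags: B1 = {4, 7, 10, 11}  B2 = {3, 4, 7, 11}  B3 = {3, 4, 6, 7}  B4 = {1, 3, 6, 7}  B5 = {1, 3, 5, 6}  B6 = {1, 5, 6, 14}  B7 = {1, 5, 9, 14}  B8 = {2, 5, 9, 14}  B9 = {2, 9, 12, 14}  B10 = {2, 9, 12, 13}  B11 = {2, 8, 12, 13}  B12 = {0, 8, 12, 13}
Tree: B1–B2, B2–B3, B3–B4, B4–B5, B5–B6, B6–B7, B7–B8, B8–B9, B9–B10, B10–B11, B11–B12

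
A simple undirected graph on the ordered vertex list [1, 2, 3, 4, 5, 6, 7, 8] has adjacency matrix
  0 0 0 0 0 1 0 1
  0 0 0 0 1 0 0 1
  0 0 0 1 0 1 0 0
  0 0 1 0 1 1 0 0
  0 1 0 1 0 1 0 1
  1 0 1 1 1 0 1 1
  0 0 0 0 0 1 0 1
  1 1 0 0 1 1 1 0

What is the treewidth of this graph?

A width-2 tree decomposition is:
Bags: B1 = {4, 5, 6}  B2 = {5, 6, 8}  B3 = {2, 5, 8}  B4 = {1, 6, 8}  B5 = {3, 4, 6}  B6 = {6, 7, 8}
Tree: B1–B2, B2–B3, B2–B4, B1–B5, B4–B6
Every bag has size at most 3, so the width is 3 − 1 = 2 and tw(G) ≤ 2. For the lower bound, the 3 vertices {2, 5, 8} are pairwise adjacent, and any tree decomposition puts a clique entirely inside one bag — forcing width ≥ 2. Combining the bounds, tw(G) = 2.

2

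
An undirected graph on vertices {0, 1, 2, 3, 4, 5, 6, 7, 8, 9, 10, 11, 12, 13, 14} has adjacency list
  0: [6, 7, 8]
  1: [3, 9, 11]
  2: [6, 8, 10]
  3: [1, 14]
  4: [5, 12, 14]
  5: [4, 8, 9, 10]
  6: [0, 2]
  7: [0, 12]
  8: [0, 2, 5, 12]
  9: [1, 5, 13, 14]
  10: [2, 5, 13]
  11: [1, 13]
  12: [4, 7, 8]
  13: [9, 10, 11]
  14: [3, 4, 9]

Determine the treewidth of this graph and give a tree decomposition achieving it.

Treewidth 3.
Bags: B1 = {1, 3, 11, 13}  B2 = {1, 3, 9, 13}  B3 = {3, 9, 13, 14}  B4 = {9, 10, 13, 14}  B5 = {5, 9, 10, 14}  B6 = {4, 5, 10, 14}  B7 = {2, 4, 5, 10}  B8 = {2, 4, 5, 8}  B9 = {2, 4, 8, 12}  B10 = {2, 6, 8, 12}  B11 = {0, 6, 8, 12}  B12 = {0, 6, 7, 12}
Tree: B1–B2, B2–B3, B3–B4, B4–B5, B5–B6, B6–B7, B7–B8, B8–B9, B9–B10, B10–B11, B11–B12

Every bag has size at most 4, so the width is 4 − 1 = 3 and tw(G) ≤ 3. For the lower bound: the 4 vertex sets {1,3,11}, {13}, {9}, {4,5,10,14} are disjoint, each induces a connected subgraph, and every pair is joined by at least one edge of G. Contracting each set to a single vertex therefore yields K_{4} as a minor, and since treewidth is minor-monotone, tw(G) ≥ tw(K_{4}) = 3. Therefore the treewidth is 3.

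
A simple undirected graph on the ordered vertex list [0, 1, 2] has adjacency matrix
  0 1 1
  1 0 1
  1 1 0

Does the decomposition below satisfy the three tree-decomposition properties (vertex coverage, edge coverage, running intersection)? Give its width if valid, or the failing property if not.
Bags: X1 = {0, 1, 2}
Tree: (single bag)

Every vertex of G appears in some bag (union = {0, 1, 2}); every edge is covered by a bag; and for each vertex v the set of bags containing v is connected in the bag tree. The decomposition is therefore valid. The largest bag has 3 vertices, so the width is 2.

Yes; width 2.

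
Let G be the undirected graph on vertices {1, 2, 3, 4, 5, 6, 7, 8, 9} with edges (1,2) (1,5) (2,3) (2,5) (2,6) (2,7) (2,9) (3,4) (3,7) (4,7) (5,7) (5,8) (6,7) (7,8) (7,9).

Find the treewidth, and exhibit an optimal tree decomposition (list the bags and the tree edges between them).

Treewidth 2.
Bags: B1 = {2, 7, 9}  B2 = {2, 5, 7}  B3 = {2, 3, 7}  B4 = {5, 7, 8}  B5 = {1, 2, 5}  B6 = {3, 4, 7}  B7 = {2, 6, 7}
Tree: B1–B2, B2–B3, B2–B4, B2–B5, B3–B6, B2–B7

Every bag has size at most 3, so the width is 3 − 1 = 2 and tw(G) ≤ 2. On the other hand G contains the 3-clique {1, 2, 5}. A clique must lie in a single bag of any decomposition, so no decomposition can have width below 2. Hence tw(G) = 2 exactly.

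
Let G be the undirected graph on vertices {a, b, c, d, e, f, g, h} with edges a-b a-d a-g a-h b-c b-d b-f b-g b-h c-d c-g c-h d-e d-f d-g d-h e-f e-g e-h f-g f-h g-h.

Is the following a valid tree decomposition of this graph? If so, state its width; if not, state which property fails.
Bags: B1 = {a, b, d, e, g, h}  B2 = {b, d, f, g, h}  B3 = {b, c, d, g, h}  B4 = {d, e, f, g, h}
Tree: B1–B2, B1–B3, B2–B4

No — bags containing vertex e are not connected in the tree.

A tree decomposition must satisfy three properties: every vertex lies in some bag; for every edge, both endpoints lie together in some bag; and for every vertex, the bags containing it form a connected subtree. Here bags containing vertex e are not connected in the tree, so the decomposition is invalid.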